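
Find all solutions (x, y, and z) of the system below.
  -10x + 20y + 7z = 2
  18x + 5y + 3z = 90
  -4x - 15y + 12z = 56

Row-reduce the augmented matrix:
R1 ← R1 / (-10).
R2 ← R2 − 18·R1.
R3 ← R3 + 4·R1.
R2 ← R2 / (41).
R1 ← R1 + 2·R2.
R3 ← R3 + 23·R2.
R3 ← R3 / (736/41).
R1 ← R1 − 5/82·R3.
R2 ← R2 − 78/205·R3.
Reading off the reduced rows gives x = 4, y = 0, z = 6.

x = 4, y = 0, z = 6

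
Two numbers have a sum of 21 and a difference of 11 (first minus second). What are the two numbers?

first number: 16, second number: 5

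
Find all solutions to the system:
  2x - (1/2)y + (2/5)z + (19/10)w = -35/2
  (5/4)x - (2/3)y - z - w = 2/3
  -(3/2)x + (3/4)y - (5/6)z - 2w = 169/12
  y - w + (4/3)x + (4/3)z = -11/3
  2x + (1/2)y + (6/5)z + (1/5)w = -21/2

no solution

Row-reduce:
R1 ← R1 / (2).
R2 ← R2 − 5/4·R1.
R3 ← R3 + 3/2·R1.
R4 ← R4 − 4/3·R1.
R5 ← R5 − 2·R1.
R2 ← R2 / (-17/48).
R1 ← R1 + 1/4·R2.
R3 ← R3 − 3/8·R2.
R4 ← R4 − 4/3·R2.
R5 ← R5 − 1·R2.
R3 ← R3 / (-947/510).
R1 ← R1 − 92/85·R3.
R2 ← R2 − 60/17·R3.
R4 ← R4 + 928/255·R3.
R5 ← R5 + 232/85·R3.
R4 ← R4 / (-13738/2841).
R1 ← R1 − 766/947·R4.
R2 ← R2 − 645/947·R4.
R3 ← R3 − 2949/1894·R4.
R5 ← R5 + 6869/1894·R4.
Row 5 reduces to 0 = 1, a contradiction. The system is inconsistent.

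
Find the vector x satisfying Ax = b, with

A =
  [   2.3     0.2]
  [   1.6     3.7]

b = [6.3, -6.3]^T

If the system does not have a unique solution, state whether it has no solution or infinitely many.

x_1 = 3, x_2 = -3

Row-reduce the augmented matrix:
R1 ← R1 / (23/10).
R2 ← R2 − 8/5·R1.
R2 ← R2 / (819/230).
R1 ← R1 − 2/23·R2.
Reading off the reduced rows gives x_1 = 3, x_2 = -3.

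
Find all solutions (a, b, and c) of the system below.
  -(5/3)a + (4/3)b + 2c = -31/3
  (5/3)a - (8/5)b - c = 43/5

Row-reduce:
R1 ← R1 / (-5/3).
R2 ← R2 − 5/3·R1.
R2 ← R2 / (-4/15).
R1 ← R1 + 4/5·R2.
Rank is 2 with 3 unknowns, leaving c free.

infinitely many solutions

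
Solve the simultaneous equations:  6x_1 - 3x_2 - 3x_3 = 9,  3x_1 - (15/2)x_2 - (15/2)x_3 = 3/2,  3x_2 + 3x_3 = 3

Row-reduce:
R1 ← R1 / (6).
R2 ← R2 − 3·R1.
R2 ← R2 / (-6).
R1 ← R1 + 1/2·R2.
R3 ← R3 − 3·R2.
Row 3 reduces to 0 = 3/2, a contradiction. The system is inconsistent.

no solution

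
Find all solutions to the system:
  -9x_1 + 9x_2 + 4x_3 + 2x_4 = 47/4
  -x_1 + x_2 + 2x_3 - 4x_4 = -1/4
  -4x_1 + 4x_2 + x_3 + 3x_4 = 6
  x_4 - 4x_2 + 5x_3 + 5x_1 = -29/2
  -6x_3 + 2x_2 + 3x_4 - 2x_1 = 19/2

x_1 = -5/2, x_2 = -3/4, x_3 = -1, x_4 = 0

Row-reduce the augmented matrix:
R1 ← R1 / (-9).
R2 ← R2 + 1·R1.
R3 ← R3 + 4·R1.
R4 ← R4 − 5·R1.
R5 ← R5 + 2·R1.
Swap R2 and R4.
R1 ← R1 + 1·R2.
R3 ← R3 / (-7/9).
R1 ← R1 − 61/9·R3.
R2 ← R2 − 65/9·R3.
R4 ← R4 − 14/9·R3.
R5 ← R5 + 62/9·R3.
Swap R4 and R5.
R4 ← R4 / (-113/7).
R1 ← R1 − 142/7·R4.
R2 ← R2 − 152/7·R4.
R3 ← R3 + 19/7·R4.
R5 reduces to 0 = 0, so the extra equation is consistent.
Reading off the reduced rows gives x_1 = -5/2, x_2 = -3/4, x_3 = -1, x_4 = 0.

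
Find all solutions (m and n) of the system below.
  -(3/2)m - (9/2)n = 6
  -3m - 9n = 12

Row-reduce:
R1 ← R1 / (-3/2).
R2 ← R2 + 3·R1.
Rank is 1 with 2 unknowns, leaving n free.

infinitely many solutions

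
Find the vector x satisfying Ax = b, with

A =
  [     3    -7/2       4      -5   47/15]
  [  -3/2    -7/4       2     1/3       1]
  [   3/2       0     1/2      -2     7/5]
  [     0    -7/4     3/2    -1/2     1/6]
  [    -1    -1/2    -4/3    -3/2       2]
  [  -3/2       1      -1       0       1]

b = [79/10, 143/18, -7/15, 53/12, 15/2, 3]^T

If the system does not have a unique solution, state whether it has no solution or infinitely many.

Row-reduce the augmented matrix:
R1 ← R1 / (3).
R2 ← R2 + 3/2·R1.
R3 ← R3 − 3/2·R1.
R5 ← R5 + 1·R1.
R6 ← R6 + 3/2·R1.
R2 ← R2 / (-7/2).
R1 ← R1 + 7/6·R2.
R3 ← R3 − 7/4·R2.
R4 ← R4 + 7/4·R2.
R5 ← R5 + 5/3·R2.
R6 ← R6 + 3/4·R2.
R3 ← R3 / (1/2).
R2 ← R2 + 8/7·R3.
R4 ← R4 + 1/2·R3.
R5 ← R5 + 40/21·R3.
R6 ← R6 − 1/7·R3.
Swap R4 and R5.
R4 ← R4 / (-61/14).
R1 ← R1 + 17/18·R4.
R2 ← R2 + 5/7·R4.
R3 ← R3 + 7/6·R4.
R6 ← R6 + 157/84·R4.
Swap R5 and R6.
R5 ← R5 / (-9979/10980).
R1 ← R1 + 18581/16470·R5.
R2 ← R2 − 251/305·R5.
R3 ← R3 − 3329/5490·R5.
R4 ← R4 + 1276/915·R5.
R6 reduces to 0 = 0, so the extra equation is consistent.
Reading off the reduced rows gives x_1 = -3, x_2 = -2, x_3 = 0, x_4 = -5/3, x_5 = 1/2.

x_1 = -3, x_2 = -2, x_3 = 0, x_4 = -5/3, x_5 = 1/2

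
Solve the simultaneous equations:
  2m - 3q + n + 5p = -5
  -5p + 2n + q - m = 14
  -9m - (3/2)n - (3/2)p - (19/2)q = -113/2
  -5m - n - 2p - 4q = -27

Row-reduce:
R1 ← R1 / (2).
R2 ← R2 + 1·R1.
R3 ← R3 + 9·R1.
R4 ← R4 + 5·R1.
R2 ← R2 / (5/2).
R1 ← R1 − 1/2·R2.
R3 ← R3 − 3·R2.
R4 ← R4 − 3/2·R2.
R3 ← R3 / (24).
R1 ← R1 − 3·R3.
R2 ← R2 + 1·R3.
R4 ← R4 − 12·R3.
Rank is 3 with 4 unknowns, leaving q free.

infinitely many solutions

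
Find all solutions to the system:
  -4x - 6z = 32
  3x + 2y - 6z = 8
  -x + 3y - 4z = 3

x = -2, y = -5, z = -4

Row-reduce the augmented matrix:
R1 ← R1 / (-4).
R2 ← R2 − 3·R1.
R3 ← R3 + 1·R1.
R2 ← R2 / (2).
R3 ← R3 − 3·R2.
R3 ← R3 / (53/4).
R1 ← R1 − 3/2·R3.
R2 ← R2 + 21/4·R3.
Reading off the reduced rows gives x = -2, y = -5, z = -4.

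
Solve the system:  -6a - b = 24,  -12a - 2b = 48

Row-reduce:
R1 ← R1 / (-6).
R2 ← R2 + 12·R1.
Rank is 1 with 2 unknowns, leaving b free.

infinitely many solutions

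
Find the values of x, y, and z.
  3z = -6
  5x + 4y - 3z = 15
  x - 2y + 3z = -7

Row-reduce the augmented matrix:
Swap R1 and R2.
R1 ← R1 / (5).
R3 ← R3 − 1·R1.
Swap R2 and R3.
R2 ← R2 / (-14/5).
R1 ← R1 − 4/5·R2.
R3 ← R3 / (3).
R1 ← R1 − 3/7·R3.
R2 ← R2 + 9/7·R3.
Reading off the reduced rows gives x = 1, y = 1, z = -2.

x = 1, y = 1, z = -2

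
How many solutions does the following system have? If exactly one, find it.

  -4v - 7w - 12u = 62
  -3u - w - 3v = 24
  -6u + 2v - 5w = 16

no solution

Row-reduce:
R1 ← R1 / (-12).
R2 ← R2 + 3·R1.
R3 ← R3 + 6·R1.
R2 ← R2 / (-2).
R1 ← R1 − 1/3·R2.
R3 ← R3 − 4·R2.
Row 3 reduces to 0 = 2, a contradiction. The system is inconsistent.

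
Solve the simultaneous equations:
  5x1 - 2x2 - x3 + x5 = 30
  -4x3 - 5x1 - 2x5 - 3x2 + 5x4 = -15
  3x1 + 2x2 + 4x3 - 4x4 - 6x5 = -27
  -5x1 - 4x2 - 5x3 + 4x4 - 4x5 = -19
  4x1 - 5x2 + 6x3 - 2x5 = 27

Row-reduce the augmented matrix:
R1 ← R1 / (5).
R2 ← R2 + 5·R1.
R3 ← R3 − 3·R1.
R4 ← R4 + 5·R1.
R5 ← R5 − 4·R1.
R2 ← R2 / (-5).
R1 ← R1 + 2/5·R2.
R3 ← R3 − 16/5·R2.
R4 ← R4 + 6·R2.
R5 ← R5 + 17/5·R2.
R3 ← R3 / (7/5).
R1 ← R1 − 1/5·R3.
R2 ← R2 − 1·R3.
R5 ← R5 − 51/5·R3.
R4 ← R4 / (-2).
R1 ← R1 + 2/7·R4.
R2 ← R2 + 3/7·R4.
R3 ← R3 + 4/7·R4.
R5 ← R5 − 17/7·R4.
R5 ← R5 / (3391/70).
R1 ← R1 − 11/7·R5.
R2 ← R2 − 403/70·R5.
R3 ← R3 + 163/35·R5.
R4 ← R4 − 9/10·R5.
Reading off the reduced rows gives x1 = 3, x2 = -5, x3 = 0, x4 = -1, x5 = 5.

x1 = 3, x2 = -5, x3 = 0, x4 = -1, x5 = 5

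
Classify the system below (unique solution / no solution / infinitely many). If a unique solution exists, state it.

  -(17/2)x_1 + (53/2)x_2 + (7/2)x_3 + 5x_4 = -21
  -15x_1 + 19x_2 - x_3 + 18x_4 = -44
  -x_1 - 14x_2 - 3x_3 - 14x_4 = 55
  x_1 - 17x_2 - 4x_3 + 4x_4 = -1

infinitely many solutions

Row-reduce:
R1 ← R1 / (-17/2).
R2 ← R2 + 15·R1.
R3 ← R3 + 1·R1.
R4 ← R4 − 1·R1.
R2 ← R2 / (-472/17).
R1 ← R1 + 53/17·R2.
R3 ← R3 + 291/17·R2.
R4 ← R4 + 236/17·R2.
R3 ← R3 / (239/236).
R1 ← R1 − 93/236·R3.
R2 ← R2 − 61/236·R3.
Rank is 3 with 4 unknowns, leaving x_4 free.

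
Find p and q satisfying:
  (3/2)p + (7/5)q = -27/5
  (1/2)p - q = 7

From equation 2: q = -7 + 1/2·p.
Substitute into equation 1 and solve: p = 2.
Then q = -6.

p = 2, q = -6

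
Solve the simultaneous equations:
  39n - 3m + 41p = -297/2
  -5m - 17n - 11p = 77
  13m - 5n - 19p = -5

no solution

Row-reduce:
R1 ← R1 / (-3).
R2 ← R2 + 5·R1.
R3 ← R3 − 13·R1.
R2 ← R2 / (-82).
R1 ← R1 + 13·R2.
R3 ← R3 − 164·R2.
Row 3 reduces to 0 = 1/2, a contradiction. The system is inconsistent.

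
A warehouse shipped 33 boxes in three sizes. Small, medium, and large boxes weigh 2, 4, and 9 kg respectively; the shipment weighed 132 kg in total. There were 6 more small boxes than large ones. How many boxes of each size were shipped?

small boxes: 10, medium boxes: 19, large boxes: 4

Let s = small boxes, m = medium boxes, l = large boxes.
  s + l + m = 33
  2s + 4m + 9l = 132
  s - l = 6
Row-reduce the augmented matrix:
R2 ← R2 − 2·R1.
R3 ← R3 − 1·R1.
R2 ← R2 / (2).
R1 ← R1 − 1·R2.
R3 ← R3 + 1·R2.
R3 ← R3 / (3/2).
R1 ← R1 + 5/2·R3.
R2 ← R2 − 7/2·R3.
Reading off the reduced rows gives s = 10, m = 19, l = 4.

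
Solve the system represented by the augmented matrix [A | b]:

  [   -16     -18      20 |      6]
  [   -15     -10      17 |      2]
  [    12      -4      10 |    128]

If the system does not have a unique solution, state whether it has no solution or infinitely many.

x_1 = 6, x_2 = 1, x_3 = 6

Row-reduce the augmented matrix:
R1 ← R1 / (-16).
R2 ← R2 + 15·R1.
R3 ← R3 − 12·R1.
R2 ← R2 / (55/8).
R1 ← R1 − 9/8·R2.
R3 ← R3 + 35/2·R2.
R3 ← R3 / (226/11).
R1 ← R1 + 53/55·R3.
R2 ← R2 + 14/55·R3.
Reading off the reduced rows gives x_1 = 6, x_2 = 1, x_3 = 6.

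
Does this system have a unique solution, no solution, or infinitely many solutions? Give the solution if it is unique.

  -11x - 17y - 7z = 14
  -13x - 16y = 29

Row-reduce:
R1 ← R1 / (-11).
R2 ← R2 + 13·R1.
R2 ← R2 / (45/11).
R1 ← R1 − 17/11·R2.
Rank is 2 with 3 unknowns, leaving z free.

infinitely many solutions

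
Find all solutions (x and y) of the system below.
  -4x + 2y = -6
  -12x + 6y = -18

Row-reduce:
R1 ← R1 / (-4).
R2 ← R2 + 12·R1.
Rank is 1 with 2 unknowns, leaving y free.

infinitely many solutions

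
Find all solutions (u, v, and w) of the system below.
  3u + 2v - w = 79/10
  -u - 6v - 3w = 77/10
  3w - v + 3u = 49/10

u = 14/5, v = -1, w = -3/2

Row-reduce the augmented matrix:
R1 ← R1 / (3).
R2 ← R2 + 1·R1.
R3 ← R3 − 3·R1.
R2 ← R2 / (-16/3).
R1 ← R1 − 2/3·R2.
R3 ← R3 + 3·R2.
R3 ← R3 / (47/8).
R1 ← R1 + 3/4·R3.
R2 ← R2 − 5/8·R3.
Reading off the reduced rows gives u = 14/5, v = -1, w = -3/2.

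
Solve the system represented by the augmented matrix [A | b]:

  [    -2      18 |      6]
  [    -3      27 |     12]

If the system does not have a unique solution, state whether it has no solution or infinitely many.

Row-reduce:
R1 ← R1 / (-2).
R2 ← R2 + 3·R1.
Row 2 reduces to 0 = 3, a contradiction. The system is inconsistent.

no solution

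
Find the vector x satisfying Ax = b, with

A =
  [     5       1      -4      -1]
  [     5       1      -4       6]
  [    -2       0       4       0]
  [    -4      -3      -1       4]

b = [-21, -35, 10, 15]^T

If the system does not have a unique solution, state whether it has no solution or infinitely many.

Row-reduce the augmented matrix:
R1 ← R1 / (5).
R2 ← R2 − 5·R1.
R3 ← R3 + 2·R1.
R4 ← R4 + 4·R1.
Swap R2 and R3.
R2 ← R2 / (2/5).
R1 ← R1 − 1/5·R2.
R4 ← R4 + 11/5·R2.
Swap R3 and R4.
R3 ← R3 / (9).
R1 ← R1 + 2·R3.
R2 ← R2 − 6·R3.
R4 ← R4 / (7).
R1 ← R1 − 2/9·R4.
R2 ← R2 + 5/3·R4.
R3 ← R3 − 1/9·R4.
Reading off the reduced rows gives x_1 = -3, x_2 = -4, x_3 = 1, x_4 = -2.

x_1 = -3, x_2 = -4, x_3 = 1, x_4 = -2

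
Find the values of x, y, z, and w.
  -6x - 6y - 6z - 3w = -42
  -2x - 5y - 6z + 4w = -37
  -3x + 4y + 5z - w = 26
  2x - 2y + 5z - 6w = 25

x = 1, y = 1, z = 5, w = 0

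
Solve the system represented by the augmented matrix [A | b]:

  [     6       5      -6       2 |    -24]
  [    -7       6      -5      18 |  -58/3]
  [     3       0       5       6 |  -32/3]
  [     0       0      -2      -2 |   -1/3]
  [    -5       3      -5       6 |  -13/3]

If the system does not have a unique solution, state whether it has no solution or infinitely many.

Row-reduce the augmented matrix:
R1 ← R1 / (6).
R2 ← R2 + 7·R1.
R3 ← R3 − 3·R1.
R5 ← R5 + 5·R1.
R2 ← R2 / (71/6).
R1 ← R1 − 5/6·R2.
R3 ← R3 + 5/2·R2.
R5 ← R5 − 43/6·R2.
R3 ← R3 / (388/71).
R1 ← R1 + 11/71·R3.
R2 ← R2 + 72/71·R3.
R4 ← R4 + 2·R3.
R5 ← R5 + 194/71·R3.
R4 ← R4 / (136/97).
R1 ← R1 + 81/97·R4.
R2 ← R2 − 334/97·R4.
R3 ← R3 − 165/97·R4.
R5 reduces to 0 = 0, so the extra equation is consistent.
Reading off the reduced rows gives x_1 = -3, x_2 = 3, x_3 = 8/3, x_4 = -5/2.

x_1 = -3, x_2 = 3, x_3 = 8/3, x_4 = -5/2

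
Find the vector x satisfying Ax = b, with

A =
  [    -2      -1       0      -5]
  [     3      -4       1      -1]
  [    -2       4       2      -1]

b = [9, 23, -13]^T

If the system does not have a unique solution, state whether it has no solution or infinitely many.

infinitely many solutions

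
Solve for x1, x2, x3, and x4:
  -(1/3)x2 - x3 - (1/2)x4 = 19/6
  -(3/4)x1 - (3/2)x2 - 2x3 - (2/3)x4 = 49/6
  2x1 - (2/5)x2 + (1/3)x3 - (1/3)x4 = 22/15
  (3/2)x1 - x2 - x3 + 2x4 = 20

Row-reduce the augmented matrix:
Swap R1 and R2.
R1 ← R1 / (-3/4).
R3 ← R3 − 2·R1.
R4 ← R4 − 3/2·R1.
R2 ← R2 / (-1/3).
R1 ← R1 − 2·R2.
R3 ← R3 + 22/5·R2.
R4 ← R4 + 4·R2.
R3 ← R3 / (41/5).
R1 ← R1 + 10/3·R3.
R2 ← R2 − 3·R3.
R4 ← R4 − 7·R3.
R4 ← R4 / (1046/369).
R1 ← R1 + 317/1107·R4.
R2 ← R2 + 35/246·R4.
R3 ← R3 − 202/369·R4.
Reading off the reduced rows gives x1 = 2, x2 = -2, x3 = -5, x4 = 5.

x1 = 2, x2 = -2, x3 = -5, x4 = 5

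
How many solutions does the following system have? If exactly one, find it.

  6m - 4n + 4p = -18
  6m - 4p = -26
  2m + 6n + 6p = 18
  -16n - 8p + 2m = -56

Row-reduce:
R1 ← R1 / (6).
R2 ← R2 − 6·R1.
R3 ← R3 − 2·R1.
R4 ← R4 − 2·R1.
R2 ← R2 / (4).
R1 ← R1 + 2/3·R2.
R3 ← R3 − 22/3·R2.
R4 ← R4 + 44/3·R2.
R3 ← R3 / (58/3).
R1 ← R1 + 2/3·R3.
R2 ← R2 + 2·R3.
R4 ← R4 + 116/3·R3.
Row 4 reduces to 0 = -2, a contradiction. The system is inconsistent.

no solution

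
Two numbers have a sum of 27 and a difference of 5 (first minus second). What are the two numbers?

Let x = first number, y = second number.
  y + x = 27
  x - y = 5
Row-reduce the augmented matrix:
R2 ← R2 − 1·R1.
R2 ← R2 / (-2).
R1 ← R1 − 1·R2.
Reading off the reduced rows gives x = 16, y = 11.

first number: 16, second number: 11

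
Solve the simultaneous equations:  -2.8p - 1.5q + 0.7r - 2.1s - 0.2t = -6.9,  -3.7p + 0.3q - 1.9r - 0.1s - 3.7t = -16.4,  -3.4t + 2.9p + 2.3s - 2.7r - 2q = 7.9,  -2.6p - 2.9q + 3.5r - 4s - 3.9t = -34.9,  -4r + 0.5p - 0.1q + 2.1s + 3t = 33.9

Row-reduce the augmented matrix:
R1 ← R1 / (-14/5).
R2 ← R2 + 37/10·R1.
R3 ← R3 − 29/10·R1.
R4 ← R4 + 13/5·R1.
R5 ← R5 − 1/2·R1.
R2 ← R2 / (639/280).
R1 ← R1 − 15/28·R2.
R3 ← R3 + 199/56·R2.
R4 ← R4 + 211/140·R2.
R5 ← R5 + 103/280·R2.
R3 ← R3 / (-40729/6390).
R1 ← R1 − 88/213·R3.
R2 ← R2 + 791/639·R3.
R4 ← R4 − 629/639·R3.
R5 ← R5 + 27671/6390·R3.
R4 ← R4 / (154429/407290).
R1 ← R1 − 16298/40729·R4.
R2 ← R2 − 13804/40729·R4.
R3 ← R3 + 27415/40729·R4.
R5 ← R5 + 308977/407290·R4.
R5 ← R5 / (-9640921/1544290).
R1 ← R1 − 1246517/154429·R5.
R2 ← R2 − 1053021/154429·R5.
R3 ← R3 + 1802520/154429·R5.
R4 ← R4 + 3000313/154429·R5.
Reading off the reduced rows gives p = 0, q = -4, r = -2, s = 5, t = 5.

p = 0, q = -4, r = -2, s = 5, t = 5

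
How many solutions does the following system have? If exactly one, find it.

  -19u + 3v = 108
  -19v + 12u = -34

u = -6, v = -2

Row-reduce the augmented matrix:
R1 ← R1 / (-19).
R2 ← R2 − 12·R1.
R2 ← R2 / (-325/19).
R1 ← R1 + 3/19·R2.
Reading off the reduced rows gives u = -6, v = -2.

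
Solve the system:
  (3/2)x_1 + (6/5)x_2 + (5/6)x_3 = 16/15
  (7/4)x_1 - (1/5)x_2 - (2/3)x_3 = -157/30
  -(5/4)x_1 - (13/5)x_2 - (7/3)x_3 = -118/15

Row-reduce:
R1 ← R1 / (3/2).
R2 ← R2 − 7/4·R1.
R3 ← R3 + 5/4·R1.
R2 ← R2 / (-8/5).
R1 ← R1 − 4/5·R2.
R3 ← R3 + 8/5·R2.
Row 3 reduces to 0 = -1/2, a contradiction. The system is inconsistent.

no solution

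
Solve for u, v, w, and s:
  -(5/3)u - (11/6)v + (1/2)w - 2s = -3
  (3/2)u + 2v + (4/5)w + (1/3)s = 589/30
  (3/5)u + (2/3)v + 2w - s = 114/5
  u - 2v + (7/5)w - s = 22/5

u = 3, v = 6, w = 6, s = -5

Row-reduce the augmented matrix:
R1 ← R1 / (-5/3).
R2 ← R2 − 3/2·R1.
R3 ← R3 − 3/5·R1.
R4 ← R4 − 1·R1.
R2 ← R2 / (7/20).
R1 ← R1 − 11/10·R2.
R3 ← R3 − 1/150·R2.
R4 ← R4 + 31/10·R2.
R3 ← R3 / (1132/525).
R1 ← R1 + 148/35·R3.
R2 ← R2 − 25/7·R3.
R4 ← R4 − 447/35·R3.
R4 ← R4 / (-17551/3396).
R1 ← R1 − 705/283·R4.
R2 ← R2 + 1571/1132·R4.
R3 ← R3 + 2665/3396·R4.
Reading off the reduced rows gives u = 3, v = 6, w = 6, s = -5.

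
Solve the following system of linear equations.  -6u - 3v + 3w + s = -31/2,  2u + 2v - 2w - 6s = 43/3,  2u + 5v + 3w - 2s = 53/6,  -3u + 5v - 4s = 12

Row-reduce the augmented matrix:
R1 ← R1 / (-6).
R2 ← R2 − 2·R1.
R3 ← R3 − 2·R1.
R4 ← R4 + 3·R1.
R1 ← R1 − 1/2·R2.
R3 ← R3 − 4·R2.
R4 ← R4 − 13/2·R2.
R3 ← R3 / (8).
R2 ← R2 + 1·R3.
R4 ← R4 − 5·R3.
R4 ← R4 / (461/24).
R1 ← R1 − 8/3·R4.
R2 ← R2 + 73/24·R4.
R3 ← R3 − 21/8·R4.
Reading off the reduced rows gives u = 2/3, v = 2, w = -3/2, s = -1.

u = 2/3, v = 2, w = -3/2, s = -1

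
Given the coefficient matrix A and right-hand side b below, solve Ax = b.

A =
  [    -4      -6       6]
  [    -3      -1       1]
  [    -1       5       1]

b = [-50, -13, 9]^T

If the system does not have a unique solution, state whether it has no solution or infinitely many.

Row-reduce the augmented matrix:
R1 ← R1 / (-4).
R2 ← R2 + 3·R1.
R3 ← R3 + 1·R1.
R2 ← R2 / (7/2).
R1 ← R1 − 3/2·R2.
R3 ← R3 − 13/2·R2.
R3 ← R3 / (6).
R2 ← R2 + 1·R3.
Reading off the reduced rows gives x_1 = 2, x_2 = 3, x_3 = -4.

x_1 = 2, x_2 = 3, x_3 = -4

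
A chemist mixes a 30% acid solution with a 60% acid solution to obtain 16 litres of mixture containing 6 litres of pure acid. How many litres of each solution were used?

Let a = litres of solution A, b = litres of solution B.
  a + b = 16
  (3/10)a + (3/5)b = 6
Row-reduce the augmented matrix:
R2 ← R2 − 3/10·R1.
R2 ← R2 / (3/10).
R1 ← R1 − 1·R2.
Reading off the reduced rows gives a = 12, b = 4.

litres of solution A: 12, litres of solution B: 4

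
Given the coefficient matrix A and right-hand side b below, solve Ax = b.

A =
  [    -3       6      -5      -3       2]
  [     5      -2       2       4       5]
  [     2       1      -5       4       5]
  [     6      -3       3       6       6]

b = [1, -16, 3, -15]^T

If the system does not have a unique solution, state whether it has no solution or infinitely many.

Row-reduce:
R1 ← R1 / (-3).
R2 ← R2 − 5·R1.
R3 ← R3 − 2·R1.
R4 ← R4 − 6·R1.
R2 ← R2 / (8).
R1 ← R1 + 2·R2.
R3 ← R3 − 5·R2.
R4 ← R4 − 9·R2.
R3 ← R3 / (-35/8).
R1 ← R1 − 1/12·R3.
R2 ← R2 + 19/24·R3.
R4 ← R4 − 1/8·R3.
R4 ← R4 / (6/5).
R1 ← R1 − 4/5·R4.
R2 ← R2 + 3/5·R4.
R3 ← R3 + 3/5·R4.
Rank is 4 with 5 unknowns, leaving x_5 free.

infinitely many solutions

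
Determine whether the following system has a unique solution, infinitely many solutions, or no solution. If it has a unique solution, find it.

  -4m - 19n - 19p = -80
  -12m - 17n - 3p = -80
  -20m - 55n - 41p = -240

infinitely many solutions

Row-reduce:
R1 ← R1 / (-4).
R2 ← R2 + 12·R1.
R3 ← R3 + 20·R1.
R2 ← R2 / (40).
R1 ← R1 − 19/4·R2.
R3 ← R3 − 40·R2.
Rank is 2 with 3 unknowns, leaving p free.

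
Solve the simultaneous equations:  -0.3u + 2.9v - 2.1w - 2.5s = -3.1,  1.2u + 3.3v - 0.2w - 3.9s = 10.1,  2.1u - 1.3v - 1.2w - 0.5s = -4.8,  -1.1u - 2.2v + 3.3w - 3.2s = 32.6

u = -1, v = -1, w = 5, s = -4

Row-reduce the augmented matrix:
R1 ← R1 / (-3/10).
R2 ← R2 − 6/5·R1.
R3 ← R3 − 21/10·R1.
R4 ← R4 + 11/10·R1.
R2 ← R2 / (149/10).
R1 ← R1 + 29/3·R2.
R3 ← R3 − 19·R2.
R4 ← R4 + 77/6·R2.
R3 ← R3 / (-7351/1490).
R1 ← R1 − 635/447·R3.
R2 ← R2 + 86/149·R3.
R4 ← R4 − 1606/447·R3.
R4 ← R4 / (-684278/110265).
R1 ← R1 + 16844/22053·R4.
R2 ← R2 + 6621/7351·R4.
R3 ← R3 − 410/7351·R4.
Reading off the reduced rows gives u = -1, v = -1, w = 5, s = -4.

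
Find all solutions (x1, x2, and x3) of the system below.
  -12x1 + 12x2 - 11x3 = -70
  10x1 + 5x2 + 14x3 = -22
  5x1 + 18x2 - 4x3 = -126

x1 = -2, x2 = -6, x3 = 2

Row-reduce the augmented matrix:
R1 ← R1 / (-12).
R2 ← R2 − 10·R1.
R3 ← R3 − 5·R1.
R2 ← R2 / (15).
R1 ← R1 + 1·R2.
R3 ← R3 − 23·R2.
R3 ← R3 / (-2879/180).
R1 ← R1 − 223/180·R3.
R2 ← R2 − 29/90·R3.
Reading off the reduced rows gives x1 = -2, x2 = -6, x3 = 2.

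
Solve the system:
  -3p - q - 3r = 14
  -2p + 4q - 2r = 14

infinitely many solutions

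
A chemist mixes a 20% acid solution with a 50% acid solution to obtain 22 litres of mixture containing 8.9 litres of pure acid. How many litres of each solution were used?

litres of solution A: 7, litres of solution B: 15

Let a = litres of solution A, b = litres of solution B.
  a + b = 22
  (1/5)a + (1/2)b = 89/10
Row-reduce the augmented matrix:
R2 ← R2 − 1/5·R1.
R2 ← R2 / (3/10).
R1 ← R1 − 1·R2.
Reading off the reduced rows gives a = 7, b = 15.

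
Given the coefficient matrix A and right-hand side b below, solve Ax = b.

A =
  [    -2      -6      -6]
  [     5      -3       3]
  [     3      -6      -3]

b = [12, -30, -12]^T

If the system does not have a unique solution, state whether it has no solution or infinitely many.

x_1 = -3, x_2 = 2, x_3 = -3

Row-reduce the augmented matrix:
R1 ← R1 / (-2).
R2 ← R2 − 5·R1.
R3 ← R3 − 3·R1.
R2 ← R2 / (-18).
R1 ← R1 − 3·R2.
R3 ← R3 + 15·R2.
R3 ← R3 / (-2).
R1 ← R1 − 1·R3.
R2 ← R2 − 2/3·R3.
Reading off the reduced rows gives x_1 = -3, x_2 = 2, x_3 = -3.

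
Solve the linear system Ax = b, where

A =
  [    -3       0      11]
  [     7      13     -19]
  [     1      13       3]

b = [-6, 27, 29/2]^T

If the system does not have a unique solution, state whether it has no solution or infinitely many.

no solution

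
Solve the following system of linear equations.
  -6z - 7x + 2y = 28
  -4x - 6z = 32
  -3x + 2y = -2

Row-reduce:
R1 ← R1 / (-7).
R2 ← R2 + 4·R1.
R3 ← R3 + 3·R1.
R2 ← R2 / (-8/7).
R1 ← R1 + 2/7·R2.
R3 ← R3 − 8/7·R2.
Row 3 reduces to 0 = 2, a contradiction. The system is inconsistent.

no solution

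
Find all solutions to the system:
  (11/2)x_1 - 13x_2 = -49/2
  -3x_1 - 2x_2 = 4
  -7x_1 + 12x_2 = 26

no solution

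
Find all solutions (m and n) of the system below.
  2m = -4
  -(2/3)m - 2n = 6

m = -2, n = -7/3

Row-reduce the augmented matrix:
R1 ← R1 / (2).
R2 ← R2 + 2/3·R1.
R2 ← R2 / (-2).
Reading off the reduced rows gives m = -2, n = -7/3.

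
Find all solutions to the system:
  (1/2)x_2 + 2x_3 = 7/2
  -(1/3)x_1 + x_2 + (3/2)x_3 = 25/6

infinitely many solutions

Row-reduce:
Swap R1 and R2.
R1 ← R1 / (-1/3).
R2 ← R2 / (1/2).
R1 ← R1 + 3·R2.
Rank is 2 with 3 unknowns, leaving x_3 free.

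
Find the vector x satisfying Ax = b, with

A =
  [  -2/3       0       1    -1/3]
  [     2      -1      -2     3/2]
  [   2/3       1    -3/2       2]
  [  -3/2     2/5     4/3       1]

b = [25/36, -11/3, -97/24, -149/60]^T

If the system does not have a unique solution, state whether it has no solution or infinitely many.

Row-reduce the augmented matrix:
R1 ← R1 / (-2/3).
R2 ← R2 − 2·R1.
R3 ← R3 − 2/3·R1.
R4 ← R4 + 3/2·R1.
R2 ← R2 / (-1).
R3 ← R3 − 1·R2.
R4 ← R4 − 2/5·R2.
R3 ← R3 / (1/2).
R1 ← R1 + 3/2·R3.
R2 ← R2 + 1·R3.
R4 ← R4 + 31/60·R3.
R4 ← R4 / (377/90).
R1 ← R1 − 7·R4.
R2 ← R2 − 23/6·R4.
R3 ← R3 − 13/3·R4.
Reading off the reduced rows gives x_1 = 1/2, x_2 = 2/3, x_3 = 1/4, x_4 = -7/3.

x_1 = 1/2, x_2 = 2/3, x_3 = 1/4, x_4 = -7/3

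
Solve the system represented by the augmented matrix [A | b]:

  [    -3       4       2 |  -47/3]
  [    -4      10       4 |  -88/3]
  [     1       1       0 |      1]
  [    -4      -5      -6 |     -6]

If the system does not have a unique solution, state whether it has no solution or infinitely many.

x_1 = 3, x_2 = -2, x_3 = 2/3

Row-reduce the augmented matrix:
R1 ← R1 / (-3).
R2 ← R2 + 4·R1.
R3 ← R3 − 1·R1.
R4 ← R4 + 4·R1.
R2 ← R2 / (14/3).
R1 ← R1 + 4/3·R2.
R3 ← R3 − 7/3·R2.
R4 ← R4 + 31/3·R2.
Swap R3 and R4.
R3 ← R3 / (-40/7).
R1 ← R1 + 2/7·R3.
R2 ← R2 − 2/7·R3.
R4 reduces to 0 = 0, so the extra equation is consistent.
Reading off the reduced rows gives x_1 = 3, x_2 = -2, x_3 = 2/3.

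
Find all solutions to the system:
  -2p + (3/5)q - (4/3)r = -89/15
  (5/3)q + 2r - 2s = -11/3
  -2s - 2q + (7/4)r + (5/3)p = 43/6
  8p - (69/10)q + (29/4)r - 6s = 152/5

infinitely many solutions

Row-reduce:
R1 ← R1 / (-2).
R3 ← R3 − 5/3·R1.
R4 ← R4 − 8·R1.
R2 ← R2 / (5/3).
R1 ← R1 + 3/10·R2.
R3 ← R3 + 3/2·R2.
R4 ← R4 + 9/2·R2.
R3 ← R3 / (439/180).
R1 ← R1 − 77/75·R3.
R2 ← R2 − 6/5·R3.
R4 ← R4 − 439/60·R3.
Rank is 3 with 4 unknowns, leaving s free.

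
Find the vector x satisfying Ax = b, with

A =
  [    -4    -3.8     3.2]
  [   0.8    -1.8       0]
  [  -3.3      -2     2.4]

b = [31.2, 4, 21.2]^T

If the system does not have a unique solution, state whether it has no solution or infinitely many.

Row-reduce the augmented matrix:
R1 ← R1 / (-4).
R2 ← R2 − 4/5·R1.
R3 ← R3 + 33/10·R1.
R2 ← R2 / (-64/25).
R1 ← R1 − 19/20·R2.
R3 ← R3 − 227/200·R2.
R3 ← R3 / (7/160).
R1 ← R1 + 9/16·R3.
R2 ← R2 + 1/4·R3.
Reading off the reduced rows gives x_1 = -4, x_2 = -4, x_3 = 0.

x_1 = -4, x_2 = -4, x_3 = 0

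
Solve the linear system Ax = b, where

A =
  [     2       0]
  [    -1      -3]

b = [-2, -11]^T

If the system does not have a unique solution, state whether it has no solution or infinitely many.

From equation 2: x_1 = 11 − 3·x_2.
Substitute into equation 1 and solve: x_2 = 4.
Then x_1 = -1.

x_1 = -1, x_2 = 4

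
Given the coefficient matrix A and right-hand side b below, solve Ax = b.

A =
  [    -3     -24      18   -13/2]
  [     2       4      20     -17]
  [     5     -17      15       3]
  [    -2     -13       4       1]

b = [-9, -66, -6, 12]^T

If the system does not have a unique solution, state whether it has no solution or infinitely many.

infinitely many solutions

Row-reduce:
R1 ← R1 / (-3).
R2 ← R2 − 2·R1.
R3 ← R3 − 5·R1.
R4 ← R4 + 2·R1.
R2 ← R2 / (-12).
R1 ← R1 − 8·R2.
R3 ← R3 + 57·R2.
R4 ← R4 − 3·R2.
R3 ← R3 / (-107).
R1 ← R1 − 46/3·R3.
R2 ← R2 + 8/3·R3.
Rank is 3 with 4 unknowns, leaving x_4 free.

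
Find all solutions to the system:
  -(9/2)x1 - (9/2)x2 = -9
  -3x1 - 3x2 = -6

infinitely many solutions

Row-reduce:
R1 ← R1 / (-9/2).
R2 ← R2 + 3·R1.
Rank is 1 with 2 unknowns, leaving x2 free.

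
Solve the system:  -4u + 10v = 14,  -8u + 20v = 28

infinitely many solutions

Row-reduce:
R1 ← R1 / (-4).
R2 ← R2 + 8·R1.
Rank is 1 with 2 unknowns, leaving v free.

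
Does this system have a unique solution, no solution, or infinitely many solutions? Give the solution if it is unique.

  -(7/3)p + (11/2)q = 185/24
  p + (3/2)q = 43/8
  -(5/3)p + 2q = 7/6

p = 2, q = 9/4

Row-reduce the augmented matrix:
R1 ← R1 / (-7/3).
R2 ← R2 − 1·R1.
R3 ← R3 + 5/3·R1.
R2 ← R2 / (27/7).
R1 ← R1 + 33/14·R2.
R3 ← R3 + 27/14·R2.
R3 reduces to 0 = 0, so the extra equation is consistent.
Reading off the reduced rows gives p = 2, q = 9/4.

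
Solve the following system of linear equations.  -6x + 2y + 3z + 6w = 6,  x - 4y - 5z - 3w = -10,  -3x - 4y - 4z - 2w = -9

infinitely many solutions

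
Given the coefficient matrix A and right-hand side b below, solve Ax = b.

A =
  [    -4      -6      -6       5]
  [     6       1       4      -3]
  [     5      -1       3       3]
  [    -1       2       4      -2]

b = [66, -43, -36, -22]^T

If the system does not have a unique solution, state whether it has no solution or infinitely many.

Row-reduce the augmented matrix:
R1 ← R1 / (-4).
R2 ← R2 − 6·R1.
R3 ← R3 − 5·R1.
R4 ← R4 + 1·R1.
R2 ← R2 / (-8).
R1 ← R1 − 3/2·R2.
R3 ← R3 + 17/2·R2.
R4 ← R4 − 7/2·R2.
R3 ← R3 / (13/16).
R1 ← R1 − 9/16·R3.
R2 ← R2 − 5/8·R3.
R4 ← R4 − 53/16·R3.
R4 ← R4 / (-39/2).
R1 ← R1 + 7/2·R4.
R2 ← R2 + 4·R4.
R3 ← R3 − 11/2·R4.
Reading off the reduced rows gives x_1 = -4, x_2 = -5, x_3 = -5, x_4 = -2.

x_1 = -4, x_2 = -5, x_3 = -5, x_4 = -2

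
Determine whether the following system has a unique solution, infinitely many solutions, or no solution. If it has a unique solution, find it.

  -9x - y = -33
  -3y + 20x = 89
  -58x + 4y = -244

Row-reduce the augmented matrix:
R1 ← R1 / (-9).
R2 ← R2 − 20·R1.
R3 ← R3 + 58·R1.
R2 ← R2 / (-47/9).
R1 ← R1 − 1/9·R2.
R3 ← R3 − 94/9·R2.
R3 reduces to 0 = 0, so the extra equation is consistent.
Reading off the reduced rows gives x = 4, y = -3.

x = 4, y = -3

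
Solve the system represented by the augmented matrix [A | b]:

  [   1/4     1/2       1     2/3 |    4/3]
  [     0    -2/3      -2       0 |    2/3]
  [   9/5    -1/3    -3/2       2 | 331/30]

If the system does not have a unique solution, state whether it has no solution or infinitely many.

Row-reduce:
R1 ← R1 / (1/4).
R3 ← R3 − 9/5·R1.
R2 ← R2 / (-2/3).
R1 ← R1 − 2·R2.
R3 ← R3 + 59/15·R2.
R3 ← R3 / (31/10).
R1 ← R1 + 2·R3.
R2 ← R2 − 3·R3.
Rank is 3 with 4 unknowns, leaving x_4 free.

infinitely many solutions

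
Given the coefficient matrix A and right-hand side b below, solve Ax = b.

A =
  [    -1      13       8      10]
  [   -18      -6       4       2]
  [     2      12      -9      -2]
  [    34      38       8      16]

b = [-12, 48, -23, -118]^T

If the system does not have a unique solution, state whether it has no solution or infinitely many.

no solution

Row-reduce:
R1 ← R1 / (-1).
R2 ← R2 + 18·R1.
R3 ← R3 − 2·R1.
R4 ← R4 − 34·R1.
R2 ← R2 / (-240).
R1 ← R1 + 13·R2.
R3 ← R3 − 38·R2.
R4 ← R4 − 480·R2.
R3 ← R3 / (-91/6).
R1 ← R1 + 5/12·R3.
R2 ← R2 − 7/12·R3.
Row 4 reduces to 0 = 2, a contradiction. The system is inconsistent.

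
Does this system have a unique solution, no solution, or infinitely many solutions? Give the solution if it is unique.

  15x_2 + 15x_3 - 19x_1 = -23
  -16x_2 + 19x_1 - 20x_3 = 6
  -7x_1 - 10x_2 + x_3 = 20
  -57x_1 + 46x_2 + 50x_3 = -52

x_1 = 2, x_2 = -3, x_3 = 4

Row-reduce the augmented matrix:
R1 ← R1 / (-19).
R2 ← R2 − 19·R1.
R3 ← R3 + 7·R1.
R4 ← R4 + 57·R1.
R2 ← R2 / (-1).
R1 ← R1 + 15/19·R2.
R3 ← R3 + 295/19·R2.
R4 ← R4 − 1·R2.
R3 ← R3 / (1389/19).
R1 ← R1 − 60/19·R3.
R2 ← R2 − 5·R3.
R4 reduces to 0 = 0, so the extra equation is consistent.
Reading off the reduced rows gives x_1 = 2, x_2 = -3, x_3 = 4.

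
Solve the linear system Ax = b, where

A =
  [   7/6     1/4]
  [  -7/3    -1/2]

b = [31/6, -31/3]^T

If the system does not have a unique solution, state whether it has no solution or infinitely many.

Row-reduce:
R1 ← R1 / (7/6).
R2 ← R2 + 7/3·R1.
Rank is 1 with 2 unknowns, leaving x_2 free.

infinitely many solutions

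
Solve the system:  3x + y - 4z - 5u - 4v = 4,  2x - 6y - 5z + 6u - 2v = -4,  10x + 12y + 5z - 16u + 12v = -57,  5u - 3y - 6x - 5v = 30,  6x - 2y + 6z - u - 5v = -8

no solution

Row-reduce:
R1 ← R1 / (3).
R2 ← R2 − 2·R1.
R3 ← R3 − 10·R1.
R4 ← R4 + 6·R1.
R5 ← R5 − 6·R1.
R2 ← R2 / (-20/3).
R1 ← R1 − 1/3·R2.
R3 ← R3 − 26/3·R2.
R4 ← R4 + 1·R2.
R5 ← R5 + 4·R2.
R3 ← R3 / (153/10).
R1 ← R1 + 29/20·R3.
R2 ← R2 − 7/20·R3.
R4 ← R4 + 153/20·R3.
R5 ← R5 − 77/5·R3.
Swap R4 and R5.
R4 ← R4 / (-1451/153).
R1 ← R1 − 2/153·R4.
R2 ← R2 + 259/153·R4.
R3 ← R3 − 128/153·R4.
Row 5 reduces to 0 = -1/2, a contradiction. The system is inconsistent.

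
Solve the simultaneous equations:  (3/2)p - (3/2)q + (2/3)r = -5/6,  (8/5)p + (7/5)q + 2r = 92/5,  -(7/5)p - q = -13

Row-reduce the augmented matrix:
R1 ← R1 / (3/2).
R2 ← R2 − 8/5·R1.
R3 ← R3 + 7/5·R1.
R2 ← R2 / (3).
R1 ← R1 + 1·R2.
R3 ← R3 + 12/5·R2.
R3 ← R3 / (124/75).
R1 ← R1 − 118/135·R3.
R2 ← R2 − 58/135·R3.
Reading off the reduced rows gives p = 5, q = 6, r = 1.

p = 5, q = 6, r = 1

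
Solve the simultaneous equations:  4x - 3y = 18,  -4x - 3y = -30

Row-reduce the augmented matrix:
R1 ← R1 / (4).
R2 ← R2 + 4·R1.
R2 ← R2 / (-6).
R1 ← R1 + 3/4·R2.
Reading off the reduced rows gives x = 6, y = 2.

x = 6, y = 2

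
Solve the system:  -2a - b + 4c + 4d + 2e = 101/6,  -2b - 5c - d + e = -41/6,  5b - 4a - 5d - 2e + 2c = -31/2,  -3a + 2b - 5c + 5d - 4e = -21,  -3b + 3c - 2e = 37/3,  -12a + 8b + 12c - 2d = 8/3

a = 1/2, b = -5/2, c = 5/2, d = 2/3, e = 4/3

Row-reduce the augmented matrix:
R1 ← R1 / (-2).
R3 ← R3 + 4·R1.
R4 ← R4 + 3·R1.
R6 ← R6 + 12·R1.
R2 ← R2 / (-2).
R1 ← R1 − 1/2·R2.
R3 ← R3 − 7·R2.
R4 ← R4 − 7/2·R2.
R5 ← R5 + 3·R2.
R6 ← R6 − 14·R2.
R3 ← R3 / (-47/2).
R1 ← R1 + 13/4·R3.
R2 ← R2 − 5/2·R3.
R4 ← R4 + 79/4·R3.
R5 ← R5 − 21/2·R3.
R6 ← R6 + 47·R3.
R4 ← R4 / (1045/94).
R1 ← R1 − 3/94·R4.
R2 ← R2 + 59/47·R4.
R3 ← R3 − 33/47·R4.
R5 ← R5 + 276/47·R4.
R5 ← R5 / (-6563/1045).
R1 ← R1 + 413/1045·R5.
R2 ← R2 + 1172/1045·R5.
R3 ← R3 − 29/95·R5.
R4 ← R4 + 296/1045·R5.
R6 reduces to 0 = 0, so the extra equation is consistent.
Reading off the reduced rows gives a = 1/2, b = -5/2, c = 5/2, d = 2/3, e = 4/3.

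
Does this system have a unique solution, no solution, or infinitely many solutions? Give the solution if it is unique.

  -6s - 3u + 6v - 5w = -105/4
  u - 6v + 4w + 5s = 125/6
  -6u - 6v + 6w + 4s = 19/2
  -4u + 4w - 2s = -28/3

Row-reduce the augmented matrix:
R1 ← R1 / (-3).
R2 ← R2 − 1·R1.
R3 ← R3 + 6·R1.
R4 ← R4 + 4·R1.
R2 ← R2 / (-4).
R1 ← R1 + 2·R2.
R3 ← R3 + 18·R2.
R4 ← R4 + 8·R2.
R3 ← R3 / (11/2).
R1 ← R1 − 1/2·R3.
R2 ← R2 + 7/12·R3.
R4 ← R4 − 6·R3.
R4 ← R4 / (-30/11).
R1 ← R1 − 3/11·R4.
R2 ← R2 + 16/33·R4.
R3 ← R3 − 5/11·R4.
Reading off the reduced rows gives u = 4/3, v = -1, w = 1/4, s = 5/2.

u = 4/3, v = -1, w = 1/4, s = 5/2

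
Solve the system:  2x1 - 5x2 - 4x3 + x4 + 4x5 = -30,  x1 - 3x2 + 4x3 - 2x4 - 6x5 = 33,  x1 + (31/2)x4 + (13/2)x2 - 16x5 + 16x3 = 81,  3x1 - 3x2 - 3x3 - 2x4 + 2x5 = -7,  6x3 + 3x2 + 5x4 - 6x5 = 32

infinitely many solutions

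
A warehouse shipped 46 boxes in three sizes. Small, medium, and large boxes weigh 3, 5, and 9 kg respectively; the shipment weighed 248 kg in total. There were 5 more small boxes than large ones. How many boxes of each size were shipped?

small boxes: 19, medium boxes: 13, large boxes: 14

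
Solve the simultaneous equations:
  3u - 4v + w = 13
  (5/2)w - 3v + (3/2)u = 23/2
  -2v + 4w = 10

infinitely many solutions

Row-reduce:
R1 ← R1 / (3).
R2 ← R2 − 3/2·R1.
R2 ← R2 / (-1).
R1 ← R1 + 4/3·R2.
R3 ← R3 + 2·R2.
Rank is 2 with 3 unknowns, leaving w free.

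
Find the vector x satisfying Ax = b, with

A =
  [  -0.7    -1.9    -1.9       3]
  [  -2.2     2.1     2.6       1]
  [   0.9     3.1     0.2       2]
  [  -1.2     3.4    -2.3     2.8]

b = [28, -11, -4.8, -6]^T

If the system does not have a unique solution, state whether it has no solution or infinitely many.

x_1 = 2, x_2 = -6, x_3 = 0, x_4 = 6

Row-reduce the augmented matrix:
R1 ← R1 / (-7/10).
R2 ← R2 + 11/5·R1.
R3 ← R3 − 9/10·R1.
R4 ← R4 + 6/5·R1.
R2 ← R2 / (113/14).
R1 ← R1 − 19/7·R2.
R3 ← R3 − 23/35·R2.
R4 ← R4 − 233/35·R2.
R3 ← R3 / (-3323/1130).
R1 ← R1 + 19/113·R3.
R2 ← R2 − 120/113·R3.
R4 ← R4 + 6907/1130·R3.
R4 ← R4 / (-149399/16615).
R1 ← R1 + 6066/3323·R4.
R2 ← R2 − 4382/3323·R4.
R3 ← R3 + 7394/3323·R4.
Reading off the reduced rows gives x_1 = 2, x_2 = -6, x_3 = 0, x_4 = 6.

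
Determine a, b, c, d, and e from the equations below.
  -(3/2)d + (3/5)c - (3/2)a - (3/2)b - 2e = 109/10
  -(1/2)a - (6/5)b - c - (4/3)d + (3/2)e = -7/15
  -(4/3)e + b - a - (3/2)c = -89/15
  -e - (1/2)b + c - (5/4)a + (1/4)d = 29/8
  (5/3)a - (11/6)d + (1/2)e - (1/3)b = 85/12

a = 8/5, b = -5/2, c = 3, d = -5/2, e = -2

Row-reduce the augmented matrix:
R1 ← R1 / (-3/2).
R2 ← R2 + 1/2·R1.
R3 ← R3 + 1·R1.
R4 ← R4 + 5/4·R1.
R5 ← R5 − 5/3·R1.
R2 ← R2 / (-7/10).
R1 ← R1 − 1·R2.
R3 ← R3 − 2·R2.
R4 ← R4 − 3/4·R2.
R5 ← R5 + 2·R2.
R3 ← R3 / (-373/70).
R1 ← R1 + 74/35·R3.
R2 ← R2 − 12/7·R3.
R4 ← R4 + 11/14·R3.
R5 ← R5 − 86/21·R3.
R4 ← R4 / (3629/4476).
R1 ← R1 − 400/1119·R4.
R2 ← R2 − 835/1119·R4.
R3 ← R3 − 290/1119·R4.
R5 ← R5 + 14639/6714·R4.
R5 ← R5 / (79234/32661).
R1 ← R1 − 3837/3629·R5.
R2 ← R2 + 32810/10887·R5.
R3 ← R3 + 19870/10887·R5.
R4 ← R4 − 9289/3629·R5.
Reading off the reduced rows gives a = 8/5, b = -5/2, c = 3, d = -5/2, e = -2.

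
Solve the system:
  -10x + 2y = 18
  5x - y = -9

infinitely many solutions

Row-reduce:
R1 ← R1 / (-10).
R2 ← R2 − 5·R1.
Rank is 1 with 2 unknowns, leaving y free.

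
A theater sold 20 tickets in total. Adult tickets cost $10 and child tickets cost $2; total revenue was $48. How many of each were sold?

Let a = adult tickets, c = child tickets.
  a + c = 20
  10a + 2c = 48
Row-reduce the augmented matrix:
R2 ← R2 − 10·R1.
R2 ← R2 / (-8).
R1 ← R1 − 1·R2.
Reading off the reduced rows gives a = 1, c = 19.

adult tickets: 1, child tickets: 19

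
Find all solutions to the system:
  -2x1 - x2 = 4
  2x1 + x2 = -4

Row-reduce:
R1 ← R1 / (-2).
R2 ← R2 − 2·R1.
Rank is 1 with 2 unknowns, leaving x2 free.

infinitely many solutions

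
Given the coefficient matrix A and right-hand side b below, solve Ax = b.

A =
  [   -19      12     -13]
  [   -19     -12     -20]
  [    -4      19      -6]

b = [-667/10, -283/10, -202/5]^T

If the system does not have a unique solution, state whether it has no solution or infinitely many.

Row-reduce the augmented matrix:
R1 ← R1 / (-19).
R2 ← R2 + 19·R1.
R3 ← R3 + 4·R1.
R2 ← R2 / (-24).
R1 ← R1 + 12/19·R2.
R3 ← R3 − 313/19·R2.
R3 ← R3 / (-3679/456).
R1 ← R1 − 33/38·R3.
R2 ← R2 − 7/24·R3.
Reading off the reduced rows gives x_1 = 5/2, x_2 = -8/5, x_3 = 0.

x_1 = 5/2, x_2 = -8/5, x_3 = 0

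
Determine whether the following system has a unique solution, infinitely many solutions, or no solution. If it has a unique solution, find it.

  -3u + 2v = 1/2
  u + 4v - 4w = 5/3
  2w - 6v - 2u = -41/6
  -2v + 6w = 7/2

u = 2/3, v = 5/4, w = 1

Row-reduce the augmented matrix:
R1 ← R1 / (-3).
R2 ← R2 − 1·R1.
R3 ← R3 + 2·R1.
R2 ← R2 / (14/3).
R1 ← R1 + 2/3·R2.
R3 ← R3 + 22/3·R2.
R4 ← R4 + 2·R2.
R3 ← R3 / (-30/7).
R1 ← R1 + 4/7·R3.
R2 ← R2 + 6/7·R3.
R4 ← R4 − 30/7·R3.
R4 reduces to 0 = 0, so the extra equation is consistent.
Reading off the reduced rows gives u = 2/3, v = 5/4, w = 1.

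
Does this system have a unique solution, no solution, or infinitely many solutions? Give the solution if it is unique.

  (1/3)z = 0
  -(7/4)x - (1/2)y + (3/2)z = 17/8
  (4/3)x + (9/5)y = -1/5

x = -3/2, y = 1, z = 0

Row-reduce the augmented matrix:
Swap R1 and R2.
R1 ← R1 / (-7/4).
R3 ← R3 − 4/3·R1.
Swap R2 and R3.
R2 ← R2 / (149/105).
R1 ← R1 − 2/7·R2.
R3 ← R3 / (1/3).
R1 ← R1 + 162/149·R3.
R2 ← R2 − 120/149·R3.
Reading off the reduced rows gives x = -3/2, y = 1, z = 0.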